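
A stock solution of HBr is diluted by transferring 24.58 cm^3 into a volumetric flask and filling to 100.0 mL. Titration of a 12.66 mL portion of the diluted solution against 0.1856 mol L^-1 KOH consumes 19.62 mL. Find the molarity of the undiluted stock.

1.17 M

n(KOH) = 0.1856 x 0.01962 = 0.003641 mol.
n(HBr) in the aliquot = 0.003641 mol.
[diluted HBr] = 0.003641 / 0.01266 = 0.2876 M.
Dilution factor = 100.0/24.58 = 4.068, so [stock] = 0.2876 x 4.068 = 1.17 M.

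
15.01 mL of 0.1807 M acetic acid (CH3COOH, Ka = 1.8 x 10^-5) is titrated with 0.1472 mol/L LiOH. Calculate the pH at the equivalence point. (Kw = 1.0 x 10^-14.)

n(CH3COOH) = 0.1807 x 0.01501 = 0.002712 mol; V(LiOH) at equivalence = 0.002712/0.1472 = 0.01843 L.
At equivalence all the acid is converted to CH3COO-; total volume = 0.01501 + 0.01843 = 0.03344 L, so [CH3COO-] = 0.002712/0.03344 = 0.08112 M.
Kb = Kw/Ka = 1.0e-14 / 1.8 x 10^-5 = 5.56e-10.
[OH^-] = sqrt(Kb x [CH3COO-]) = sqrt(5.56e-10 x 0.08112) = 6.71e-6 M.
pOH = 5.17, so pH = 14.00 - 5.17 = 8.83.

8.83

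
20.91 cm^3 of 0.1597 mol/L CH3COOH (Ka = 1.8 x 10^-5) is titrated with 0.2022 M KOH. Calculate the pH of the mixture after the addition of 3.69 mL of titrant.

4.20

Initial n(CH3COOH) = 0.1597 x 0.02091 = 0.003339 mol.
n(KOH) added = 0.2022 x 0.003690 = 0.0007461 mol, converting that many moles of CH3COOH to CH3COO-.
Remaining n(CH3COOH) = 0.002593 mol; n(CH3COO-) = 0.0007461 mol.
By Henderson-Hasselbalch, pH = pKa + log([A^-]/[HA]) = 4.74 + log(0.0007461/0.002593) = 4.74 + (-0.54) = 4.20.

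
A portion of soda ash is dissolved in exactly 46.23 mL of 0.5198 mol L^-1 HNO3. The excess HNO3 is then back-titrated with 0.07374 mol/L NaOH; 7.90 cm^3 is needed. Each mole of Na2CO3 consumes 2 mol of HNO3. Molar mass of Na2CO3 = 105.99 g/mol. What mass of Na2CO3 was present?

1.24 g

Total n(HNO3) added = 0.5198 x 0.04623 = 0.02403 mol.
n(NaOH) used = 0.07374 x 0.007900 = 0.0005825 mol, which equals the excess n(HNO3).
So n(HNO3) consumed by the sample = 0.02403 - 0.0005825 = 0.02345 mol.
n(Na2CO3) = 0.02345 / 2 = 0.01172 mol.
mass = 0.01172 mol x 105.99 g/mol = 1.24 g.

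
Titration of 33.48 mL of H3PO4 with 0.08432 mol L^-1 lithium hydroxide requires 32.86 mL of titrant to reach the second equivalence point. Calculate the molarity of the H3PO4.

n(LiOH) = 0.08432 x 0.03286 = 0.002771 mol.
At the second equivalence point, 2 mol OH^- react per mol H3PO4, so n(H3PO4) = 0.002771 / 2 = 0.001385 mol.
[H3PO4] = 0.001385 / 0.03348 L = 0.0414 M.

0.0414 M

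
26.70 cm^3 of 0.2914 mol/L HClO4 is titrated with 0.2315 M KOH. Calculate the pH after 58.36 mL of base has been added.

n(acid) = 0.2914 x 0.02670 = 0.007780 mol; n(KOH) added = 0.2315 x 0.05836 = 0.01351 mol.
Base is in excess by 0.01351 - 0.007780 = 0.005730 mol in a total volume of 0.08506 L.
[OH^-] = 0.005730/0.08506 = 0.06736 M, so pOH = 1.17 and pH = 14.00 - 1.17 = 12.83.

12.83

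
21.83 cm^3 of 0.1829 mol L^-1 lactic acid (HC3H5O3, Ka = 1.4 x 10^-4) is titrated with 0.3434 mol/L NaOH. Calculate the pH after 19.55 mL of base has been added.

n(acid) = 0.1829 x 0.02183 = 0.003993 mol; n(NaOH) added = 0.3434 x 0.01955 = 0.006713 mol.
Base is in excess by 0.006713 - 0.003993 = 0.002721 mol in a total volume of 0.04138 L.
[OH^-] = 0.002721/0.04138 = 0.06575 M, so pOH = 1.18 and pH = 14.00 - 1.18 = 12.82.

12.82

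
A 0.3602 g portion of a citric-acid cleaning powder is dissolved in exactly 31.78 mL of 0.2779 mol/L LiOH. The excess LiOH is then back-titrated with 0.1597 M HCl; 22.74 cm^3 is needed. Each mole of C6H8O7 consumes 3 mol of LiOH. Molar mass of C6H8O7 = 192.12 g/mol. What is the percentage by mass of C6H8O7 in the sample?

Total n(LiOH) added = 0.2779 x 0.03178 = 0.008832 mol.
n(HCl) used = 0.1597 x 0.02274 = 0.003632 mol, which equals the excess n(LiOH).
So n(LiOH) consumed by the sample = 0.008832 - 0.003632 = 0.005200 mol.
n(C6H8O7) = 0.005200 / 3 = 0.001733 mol.
mass C6H8O7 = 0.001733 x 192.12 = 0.3330 g, so %C6H8O7 = 0.3330/0.3602 x 100 = 92.5%.

92.5%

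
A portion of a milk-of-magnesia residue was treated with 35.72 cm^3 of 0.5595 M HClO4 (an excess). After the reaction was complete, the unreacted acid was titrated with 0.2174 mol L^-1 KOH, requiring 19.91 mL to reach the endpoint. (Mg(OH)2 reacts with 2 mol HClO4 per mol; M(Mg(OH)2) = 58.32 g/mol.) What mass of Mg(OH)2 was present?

Total n(HClO4) added = 0.5595 x 0.03572 = 0.01999 mol.
n(KOH) used = 0.2174 x 0.01991 = 0.004328 mol, which equals the excess n(HClO4).
So n(HClO4) consumed by the sample = 0.01999 - 0.004328 = 0.01566 mol.
n(Mg(OH)2) = 0.01566 / 2 = 0.007828 mol.
mass = 0.007828 mol x 58.32 g/mol = 0.457 g.

0.457 g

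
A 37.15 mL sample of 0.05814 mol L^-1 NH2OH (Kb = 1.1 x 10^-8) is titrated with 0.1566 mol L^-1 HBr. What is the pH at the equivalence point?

n(NH2OH) = 0.05814 x 0.03715 = 0.002160 mol; V(HBr) at equivalence = 0.002160/0.1566 = 0.01379 L.
At equivalence the base is fully converted to NH3OH+; total volume = 0.05094 L, so [NH3OH+] = 0.002160/0.05094 = 0.04240 M.
Ka(NH3OH+) = Kw/Kb = 1.0e-14 / 1.1 x 10^-8 = 9.09e-7.
[H^+] = sqrt(Ka x [NH3OH+]) = sqrt(9.09e-7 x 0.04240) = 0.000196 M.
pH = -log(0.000196) = 3.71.

3.71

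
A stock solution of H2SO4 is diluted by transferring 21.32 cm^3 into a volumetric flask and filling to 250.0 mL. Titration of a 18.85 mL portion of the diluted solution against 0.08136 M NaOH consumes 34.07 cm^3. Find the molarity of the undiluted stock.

n(NaOH) = 0.08136 x 0.03407 = 0.002772 mol.
n(H2SO4) in the aliquot = 0.002772 x 1/2 = 0.001386 mol.
[diluted H2SO4] = 0.001386 / 0.01885 = 0.07353 M.
Dilution factor = 250.0/21.32 = 11.73, so [stock] = 0.07353 x 11.73 = 0.862 M.

0.862 M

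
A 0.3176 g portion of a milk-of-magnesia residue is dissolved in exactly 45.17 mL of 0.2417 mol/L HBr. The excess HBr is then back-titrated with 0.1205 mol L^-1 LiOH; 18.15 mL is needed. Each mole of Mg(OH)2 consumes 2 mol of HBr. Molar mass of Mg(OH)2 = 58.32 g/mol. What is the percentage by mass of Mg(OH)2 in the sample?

80.2%

Total n(HBr) added = 0.2417 x 0.04517 = 0.01092 mol.
n(LiOH) used = 0.1205 x 0.01815 = 0.002187 mol, which equals the excess n(HBr).
So n(HBr) consumed by the sample = 0.01092 - 0.002187 = 0.008731 mol.
n(Mg(OH)2) = 0.008731 / 2 = 0.004365 mol.
mass Mg(OH)2 = 0.004365 x 58.32 = 0.2546 g, so %Mg(OH)2 = 0.2546/0.3176 x 100 = 80.2%.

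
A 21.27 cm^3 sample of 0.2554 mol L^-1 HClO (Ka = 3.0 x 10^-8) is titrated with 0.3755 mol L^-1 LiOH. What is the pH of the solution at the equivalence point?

10.35

n(HClO) = 0.2554 x 0.02127 = 0.005432 mol; V(LiOH) at equivalence = 0.005432/0.3755 = 0.01447 L.
At equivalence all the acid is converted to ClO-; total volume = 0.02127 + 0.01447 = 0.03574 L, so [ClO-] = 0.005432/0.03574 = 0.1520 M.
Kb = Kw/Ka = 1.0e-14 / 3.0 x 10^-8 = 3.33e-7.
[OH^-] = sqrt(Kb x [ClO-]) = sqrt(3.33e-7 x 0.1520) = 0.000225 M.
pOH = 3.65, so pH = 14.00 - 3.65 = 10.35.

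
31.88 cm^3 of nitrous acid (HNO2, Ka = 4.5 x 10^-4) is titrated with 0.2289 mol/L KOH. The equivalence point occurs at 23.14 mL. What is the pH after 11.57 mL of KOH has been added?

3.35

11.57 mL is exactly half the equivalence volume (23.14/2), i.e. the half-equivalence point.
There, n(HA) = n(A^-), so pH = pKa = -log(4.5 x 10^-4) = 3.35.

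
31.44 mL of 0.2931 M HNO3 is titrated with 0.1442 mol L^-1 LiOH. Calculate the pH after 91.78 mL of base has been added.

12.51

n(acid) = 0.2931 x 0.03144 = 0.009215 mol; n(LiOH) added = 0.1442 x 0.09178 = 0.01323 mol.
Base is in excess by 0.01323 - 0.009215 = 0.004020 mol in a total volume of 0.1232 L.
[OH^-] = 0.004020/0.1232 = 0.03262 M, so pOH = 1.49 and pH = 14.00 - 1.49 = 12.51.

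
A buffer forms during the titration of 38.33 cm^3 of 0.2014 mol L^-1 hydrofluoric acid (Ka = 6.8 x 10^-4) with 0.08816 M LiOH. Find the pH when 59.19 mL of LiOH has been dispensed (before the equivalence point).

Initial n(HF) = 0.2014 x 0.03833 = 0.007720 mol.
n(LiOH) added = 0.08816 x 0.05919 = 0.005218 mol, converting that many moles of HF to F-.
Remaining n(HF) = 0.002501 mol; n(F-) = 0.005218 mol.
By Henderson-Hasselbalch, pH = pKa + log([A^-]/[HA]) = 3.17 + log(0.005218/0.002501) = 3.17 + (+0.32) = 3.49.

3.49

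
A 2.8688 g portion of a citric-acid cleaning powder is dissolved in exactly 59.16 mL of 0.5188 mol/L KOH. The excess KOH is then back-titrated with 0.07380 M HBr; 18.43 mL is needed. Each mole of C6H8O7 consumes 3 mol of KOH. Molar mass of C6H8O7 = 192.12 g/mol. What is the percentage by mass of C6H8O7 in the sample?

65.5%

Total n(KOH) added = 0.5188 x 0.05916 = 0.03069 mol.
n(HBr) used = 0.07380 x 0.01843 = 0.001360 mol, which equals the excess n(KOH).
So n(KOH) consumed by the sample = 0.03069 - 0.001360 = 0.02933 mol.
n(C6H8O7) = 0.02933 / 3 = 0.009777 mol.
mass C6H8O7 = 0.009777 x 192.12 = 1.878 g, so %C6H8O7 = 1.878/2.8688 x 100 = 65.5%.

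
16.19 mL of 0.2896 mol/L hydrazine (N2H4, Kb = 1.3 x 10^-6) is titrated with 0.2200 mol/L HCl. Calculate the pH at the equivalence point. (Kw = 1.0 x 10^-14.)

n(N2H4) = 0.2896 x 0.01619 = 0.004689 mol; V(HCl) at equivalence = 0.004689/0.2200 = 0.02131 L.
At equivalence the base is fully converted to N2H5+; total volume = 0.03750 L, so [N2H5+] = 0.004689/0.03750 = 0.1250 M.
Ka(N2H5+) = Kw/Kb = 1.0e-14 / 1.3 x 10^-6 = 7.69e-9.
[H^+] = sqrt(Ka x [N2H5+]) = sqrt(7.69e-9 x 0.1250) = 3.10e-5 M.
pH = -log(3.10e-5) = 4.51.

4.51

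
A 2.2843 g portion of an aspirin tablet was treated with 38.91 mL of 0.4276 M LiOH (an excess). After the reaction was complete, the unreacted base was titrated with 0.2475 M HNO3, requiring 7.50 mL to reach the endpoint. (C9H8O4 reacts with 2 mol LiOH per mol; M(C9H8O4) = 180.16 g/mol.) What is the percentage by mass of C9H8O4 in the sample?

Total n(LiOH) added = 0.4276 x 0.03891 = 0.01664 mol.
n(HNO3) used = 0.2475 x 0.007500 = 0.001856 mol, which equals the excess n(LiOH).
So n(LiOH) consumed by the sample = 0.01664 - 0.001856 = 0.01478 mol.
n(C9H8O4) = 0.01478 / 2 = 0.007391 mol.
mass C9H8O4 = 0.007391 x 180.16 = 1.332 g, so %C9H8O4 = 1.332/2.2843 x 100 = 58.3%.

58.3%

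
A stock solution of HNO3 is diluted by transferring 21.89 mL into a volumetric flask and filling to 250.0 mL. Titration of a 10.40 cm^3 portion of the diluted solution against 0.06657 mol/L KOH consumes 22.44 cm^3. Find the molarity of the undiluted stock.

n(KOH) = 0.06657 x 0.02244 = 0.001494 mol.
n(HNO3) in the aliquot = 0.001494 mol.
[diluted HNO3] = 0.001494 / 0.01040 = 0.1436 M.
Dilution factor = 250.0/21.89 = 11.42, so [stock] = 0.1436 x 11.42 = 1.64 M.

1.64 M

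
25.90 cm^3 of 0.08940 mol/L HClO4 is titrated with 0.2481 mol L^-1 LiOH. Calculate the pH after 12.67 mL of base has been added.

12.33

n(acid) = 0.08940 x 0.02590 = 0.002315 mol; n(LiOH) added = 0.2481 x 0.01267 = 0.003143 mol.
Base is in excess by 0.003143 - 0.002315 = 0.0008280 mol in a total volume of 0.03857 L.
[OH^-] = 0.0008280/0.03857 = 0.02147 M, so pOH = 1.67 and pH = 14.00 - 1.67 = 12.33.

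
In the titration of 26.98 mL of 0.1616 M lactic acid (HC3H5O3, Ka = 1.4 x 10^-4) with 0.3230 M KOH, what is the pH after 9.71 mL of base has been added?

Initial n(HC3H5O3) = 0.1616 x 0.02698 = 0.004360 mol.
n(KOH) added = 0.3230 x 0.009710 = 0.003136 mol, converting that many moles of HC3H5O3 to C3H5O3-.
Remaining n(HC3H5O3) = 0.001224 mol; n(C3H5O3-) = 0.003136 mol.
By Henderson-Hasselbalch, pH = pKa + log([A^-]/[HA]) = 3.85 + log(0.003136/0.001224) = 3.85 + (+0.41) = 4.26.

4.26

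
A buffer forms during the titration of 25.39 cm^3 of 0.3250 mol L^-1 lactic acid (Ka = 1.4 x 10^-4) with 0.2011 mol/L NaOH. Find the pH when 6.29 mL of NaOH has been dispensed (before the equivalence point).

3.11

Initial n(HC3H5O3) = 0.3250 x 0.02539 = 0.008252 mol.
n(NaOH) added = 0.2011 x 0.006290 = 0.001265 mol, converting that many moles of HC3H5O3 to C3H5O3-.
Remaining n(HC3H5O3) = 0.006987 mol; n(C3H5O3-) = 0.001265 mol.
By Henderson-Hasselbalch, pH = pKa + log([A^-]/[HA]) = 3.85 + log(0.001265/0.006987) = 3.85 + (-0.74) = 3.11.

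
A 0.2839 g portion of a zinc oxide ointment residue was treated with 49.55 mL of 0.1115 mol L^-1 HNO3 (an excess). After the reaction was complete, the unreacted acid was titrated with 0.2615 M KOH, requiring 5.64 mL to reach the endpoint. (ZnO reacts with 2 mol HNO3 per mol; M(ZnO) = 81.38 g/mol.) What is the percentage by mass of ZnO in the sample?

Total n(HNO3) added = 0.1115 x 0.04955 = 0.005525 mol.
n(KOH) used = 0.2615 x 0.005640 = 0.001475 mol, which equals the excess n(HNO3).
So n(HNO3) consumed by the sample = 0.005525 - 0.001475 = 0.004050 mol.
n(ZnO) = 0.004050 / 2 = 0.002025 mol.
mass ZnO = 0.002025 x 81.38 = 0.1648 g, so %ZnO = 0.1648/0.2839 x 100 = 58.0%.

58.0%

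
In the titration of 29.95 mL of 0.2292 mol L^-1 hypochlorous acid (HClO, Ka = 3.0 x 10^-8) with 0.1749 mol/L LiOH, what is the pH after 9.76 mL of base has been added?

7.04

Initial n(HClO) = 0.2292 x 0.02995 = 0.006865 mol.
n(LiOH) added = 0.1749 x 0.009760 = 0.001707 mol, converting that many moles of HClO to ClO-.
Remaining n(HClO) = 0.005158 mol; n(ClO-) = 0.001707 mol.
By Henderson-Hasselbalch, pH = pKa + log([A^-]/[HA]) = 7.52 + log(0.001707/0.005158) = 7.52 + (-0.48) = 7.04.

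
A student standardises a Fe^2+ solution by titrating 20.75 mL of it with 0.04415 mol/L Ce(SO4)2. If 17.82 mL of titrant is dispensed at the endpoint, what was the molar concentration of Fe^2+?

0.0379 M

n(Ce(SO4)2) = 0.04415 x 0.01782 = 0.0007868 mol.
From the balanced equation, 1 mol Ce(SO4)2 reacts with 1 mol Fe^2+, so n(Fe^2+) = 0.0007868 x 1/1 = 0.0007868 mol.
[Fe^2+] = 0.0007868 / 0.02075 L = 0.0379 M.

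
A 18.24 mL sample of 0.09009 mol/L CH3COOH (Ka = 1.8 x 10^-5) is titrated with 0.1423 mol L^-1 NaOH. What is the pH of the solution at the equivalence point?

n(CH3COOH) = 0.09009 x 0.01824 = 0.001643 mol; V(NaOH) at equivalence = 0.001643/0.1423 = 0.01155 L.
At equivalence all the acid is converted to CH3COO-; total volume = 0.01824 + 0.01155 = 0.02979 L, so [CH3COO-] = 0.001643/0.02979 = 0.05517 M.
Kb = Kw/Ka = 1.0e-14 / 1.8 x 10^-5 = 5.56e-10.
[OH^-] = sqrt(Kb x [CH3COO-]) = sqrt(5.56e-10 x 0.05517) = 5.54e-6 M.
pOH = 5.26, so pH = 14.00 - 5.26 = 8.74.

8.74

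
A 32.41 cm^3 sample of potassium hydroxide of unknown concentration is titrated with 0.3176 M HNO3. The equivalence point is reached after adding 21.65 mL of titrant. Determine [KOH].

0.212 M

n(HNO3) delivered = 0.3176 x 0.02165 = 0.006876 mol.
For a 1:1 reaction, n(KOH) = 0.006876 mol.
[KOH] = 0.006876 mol / 0.03241 L = 0.212 M.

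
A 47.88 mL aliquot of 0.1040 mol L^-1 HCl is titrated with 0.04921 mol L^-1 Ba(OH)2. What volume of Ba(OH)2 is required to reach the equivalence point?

n(HCl) = 0.1040 mol/L x 0.04788 L = 0.004980 mol.
The neutralisation is 2 HCl : 1 Ba(OH)2, so n(Ba(OH)2) = 0.004980 x 1/2 = 0.002490 mol.
V(Ba(OH)2) = 0.002490 / 0.04921 = 0.05059 L = 50.6 mL.

50.6 mL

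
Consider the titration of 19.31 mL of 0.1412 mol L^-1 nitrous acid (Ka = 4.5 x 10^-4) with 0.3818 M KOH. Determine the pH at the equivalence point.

n(HNO2) = 0.1412 x 0.01931 = 0.002727 mol; V(KOH) at equivalence = 0.002727/0.3818 = 0.007141 L.
At equivalence all the acid is converted to NO2-; total volume = 0.01931 + 0.007141 = 0.02645 L, so [NO2-] = 0.002727/0.02645 = 0.1031 M.
Kb = Kw/Ka = 1.0e-14 / 4.5 x 10^-4 = 2.22e-11.
[OH^-] = sqrt(Kb x [NO2-]) = sqrt(2.22e-11 x 0.1031) = 1.51e-6 M.
pOH = 5.82, so pH = 14.00 - 5.82 = 8.18.

8.18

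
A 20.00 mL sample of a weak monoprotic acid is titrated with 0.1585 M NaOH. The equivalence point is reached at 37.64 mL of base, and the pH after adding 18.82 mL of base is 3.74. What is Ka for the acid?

18.82 mL is half of the equivalence volume, so this is the half-equivalence point where [HA] = [A^-].
At half-equivalence pH = pKa, so pKa = 3.74.
Ka = 10^(-3.74) = 1.8 x 10^-4.

1.8 x 10^-4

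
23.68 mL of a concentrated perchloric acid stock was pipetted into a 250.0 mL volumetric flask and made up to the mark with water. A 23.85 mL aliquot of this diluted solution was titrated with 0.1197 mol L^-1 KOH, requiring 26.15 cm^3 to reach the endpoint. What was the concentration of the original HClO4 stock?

n(KOH) = 0.1197 x 0.02615 = 0.003130 mol.
n(HClO4) in the aliquot = 0.003130 mol.
[diluted HClO4] = 0.003130 / 0.02385 = 0.1312 M.
Dilution factor = 250.0/23.68 = 10.56, so [stock] = 0.1312 x 10.56 = 1.39 M.

1.39 M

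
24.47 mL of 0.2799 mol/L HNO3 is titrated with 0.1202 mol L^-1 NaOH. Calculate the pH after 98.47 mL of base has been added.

n(acid) = 0.2799 x 0.02447 = 0.006849 mol; n(NaOH) added = 0.1202 x 0.09847 = 0.01184 mol.
Base is in excess by 0.01184 - 0.006849 = 0.004987 mol in a total volume of 0.1229 L.
[OH^-] = 0.004987/0.1229 = 0.04056 M, so pOH = 1.39 and pH = 14.00 - 1.39 = 12.61.

12.61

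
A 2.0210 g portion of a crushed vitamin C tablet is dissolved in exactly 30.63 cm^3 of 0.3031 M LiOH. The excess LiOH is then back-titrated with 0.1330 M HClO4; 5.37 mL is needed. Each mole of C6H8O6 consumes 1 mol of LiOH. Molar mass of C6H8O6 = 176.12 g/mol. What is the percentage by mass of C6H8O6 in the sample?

Total n(LiOH) added = 0.3031 x 0.03063 = 0.009284 mol.
n(HClO4) used = 0.1330 x 0.005370 = 0.0007142 mol, which equals the excess n(LiOH).
So n(LiOH) consumed by the sample = 0.009284 - 0.0007142 = 0.008570 mol.
n(C6H8O6) = 0.008570 / 1 = 0.008570 mol.
mass C6H8O6 = 0.008570 x 176.12 = 1.509 g, so %C6H8O6 = 1.509/2.0210 x 100 = 74.7%.

74.7%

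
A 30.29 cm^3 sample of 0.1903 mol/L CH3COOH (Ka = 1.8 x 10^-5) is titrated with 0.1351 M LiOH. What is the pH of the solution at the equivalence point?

n(CH3COOH) = 0.1903 x 0.03029 = 0.005764 mol; V(LiOH) at equivalence = 0.005764/0.1351 = 0.04267 L.
At equivalence all the acid is converted to CH3COO-; total volume = 0.03029 + 0.04267 = 0.07296 L, so [CH3COO-] = 0.005764/0.07296 = 0.07901 M.
Kb = Kw/Ka = 1.0e-14 / 1.8 x 10^-5 = 5.56e-10.
[OH^-] = sqrt(Kb x [CH3COO-]) = sqrt(5.56e-10 x 0.07901) = 6.63e-6 M.
pOH = 5.18, so pH = 14.00 - 5.18 = 8.82.

8.82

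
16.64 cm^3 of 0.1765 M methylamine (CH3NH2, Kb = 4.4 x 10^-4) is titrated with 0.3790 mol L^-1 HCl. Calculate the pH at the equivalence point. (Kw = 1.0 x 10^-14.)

5.78

n(CH3NH2) = 0.1765 x 0.01664 = 0.002937 mol; V(HCl) at equivalence = 0.002937/0.3790 = 0.007749 L.
At equivalence the base is fully converted to CH3NH3+; total volume = 0.02439 L, so [CH3NH3+] = 0.002937/0.02439 = 0.1204 M.
Ka(CH3NH3+) = Kw/Kb = 1.0e-14 / 4.4 x 10^-4 = 2.27e-11.
[H^+] = sqrt(Ka x [CH3NH3+]) = sqrt(2.27e-11 x 0.1204) = 1.65e-6 M.
pH = -log(1.65e-6) = 5.78.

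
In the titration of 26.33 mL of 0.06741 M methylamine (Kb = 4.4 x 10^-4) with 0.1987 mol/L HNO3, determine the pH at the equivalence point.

n(CH3NH2) = 0.06741 x 0.02633 = 0.001775 mol; V(HNO3) at equivalence = 0.001775/0.1987 = 0.008933 L.
At equivalence the base is fully converted to CH3NH3+; total volume = 0.03526 L, so [CH3NH3+] = 0.001775/0.03526 = 0.05033 M.
Ka(CH3NH3+) = Kw/Kb = 1.0e-14 / 4.4 x 10^-4 = 2.27e-11.
[H^+] = sqrt(Ka x [CH3NH3+]) = sqrt(2.27e-11 x 0.05033) = 1.07e-6 M.
pH = -log(1.07e-6) = 5.97.

5.97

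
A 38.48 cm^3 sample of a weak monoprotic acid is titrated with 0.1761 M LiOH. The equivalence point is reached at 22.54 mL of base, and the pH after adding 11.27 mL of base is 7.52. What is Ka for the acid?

3.0 x 10^-8

11.27 mL is half of the equivalence volume, so this is the half-equivalence point where [HA] = [A^-].
At half-equivalence pH = pKa, so pKa = 7.52.
Ka = 10^(-7.52) = 3.0 x 10^-8.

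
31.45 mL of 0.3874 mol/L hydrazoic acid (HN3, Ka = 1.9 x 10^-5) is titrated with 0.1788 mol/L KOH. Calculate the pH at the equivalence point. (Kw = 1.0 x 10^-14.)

n(HN3) = 0.3874 x 0.03145 = 0.01218 mol; V(KOH) at equivalence = 0.01218/0.1788 = 0.06814 L.
At equivalence all the acid is converted to N3-; total volume = 0.03145 + 0.06814 = 0.09959 L, so [N3-] = 0.01218/0.09959 = 0.1223 M.
Kb = Kw/Ka = 1.0e-14 / 1.9 x 10^-5 = 5.26e-10.
[OH^-] = sqrt(Kb x [N3-]) = sqrt(5.26e-10 x 0.1223) = 8.02e-6 M.
pOH = 5.10, so pH = 14.00 - 5.10 = 8.90.

8.90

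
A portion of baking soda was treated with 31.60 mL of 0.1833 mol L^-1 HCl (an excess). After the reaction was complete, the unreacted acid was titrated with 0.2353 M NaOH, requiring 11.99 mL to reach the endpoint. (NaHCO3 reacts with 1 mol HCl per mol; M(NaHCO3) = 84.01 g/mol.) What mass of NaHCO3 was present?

0.250 g

Total n(HCl) added = 0.1833 x 0.03160 = 0.005792 mol.
n(NaOH) used = 0.2353 x 0.01199 = 0.002821 mol, which equals the excess n(HCl).
So n(HCl) consumed by the sample = 0.005792 - 0.002821 = 0.002971 mol.
n(NaHCO3) = 0.002971 / 1 = 0.002971 mol.
mass = 0.002971 mol x 84.01 g/mol = 0.250 g.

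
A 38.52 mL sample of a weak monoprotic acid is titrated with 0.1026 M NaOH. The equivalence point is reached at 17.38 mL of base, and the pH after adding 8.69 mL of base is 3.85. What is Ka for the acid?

1.4 x 10^-4

8.69 mL is half of the equivalence volume, so this is the half-equivalence point where [HA] = [A^-].
At half-equivalence pH = pKa, so pKa = 3.85.
Ka = 10^(-3.85) = 1.4 x 10^-4.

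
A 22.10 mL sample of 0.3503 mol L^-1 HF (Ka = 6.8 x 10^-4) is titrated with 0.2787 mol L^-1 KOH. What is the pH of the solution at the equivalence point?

n(HF) = 0.3503 x 0.02210 = 0.007742 mol; V(KOH) at equivalence = 0.007742/0.2787 = 0.02778 L.
At equivalence all the acid is converted to F-; total volume = 0.02210 + 0.02778 = 0.04988 L, so [F-] = 0.007742/0.04988 = 0.1552 M.
Kb = Kw/Ka = 1.0e-14 / 6.8 x 10^-4 = 1.47e-11.
[OH^-] = sqrt(Kb x [F-]) = sqrt(1.47e-11 x 0.1552) = 1.51e-6 M.
pOH = 5.82, so pH = 14.00 - 5.82 = 8.18.

8.18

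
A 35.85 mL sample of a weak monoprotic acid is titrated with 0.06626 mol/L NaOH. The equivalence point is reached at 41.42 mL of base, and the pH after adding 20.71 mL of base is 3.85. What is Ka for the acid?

1.4 x 10^-4

20.71 mL is half of the equivalence volume, so this is the half-equivalence point where [HA] = [A^-].
At half-equivalence pH = pKa, so pKa = 3.85.
Ka = 10^(-3.85) = 1.4 x 10^-4.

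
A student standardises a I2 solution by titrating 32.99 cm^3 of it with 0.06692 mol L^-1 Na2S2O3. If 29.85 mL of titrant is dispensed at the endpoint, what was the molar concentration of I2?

n(Na2S2O3) = 0.06692 x 0.02985 = 0.001998 mol.
From the balanced equation, 2 mol Na2S2O3 reacts with 1 mol I2, so n(I2) = 0.001998 x 1/2 = 0.0009988 mol.
[I2] = 0.0009988 / 0.03299 L = 0.0303 M.

0.0303 M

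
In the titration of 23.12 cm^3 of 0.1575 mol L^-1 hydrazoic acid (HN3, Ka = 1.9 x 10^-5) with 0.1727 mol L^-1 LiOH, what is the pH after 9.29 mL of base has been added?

4.62

Initial n(HN3) = 0.1575 x 0.02312 = 0.003641 mol.
n(LiOH) added = 0.1727 x 0.009290 = 0.001604 mol, converting that many moles of HN3 to N3-.
Remaining n(HN3) = 0.002037 mol; n(N3-) = 0.001604 mol.
By Henderson-Hasselbalch, pH = pKa + log([A^-]/[HA]) = 4.72 + log(0.001604/0.002037) = 4.72 + (-0.10) = 4.62.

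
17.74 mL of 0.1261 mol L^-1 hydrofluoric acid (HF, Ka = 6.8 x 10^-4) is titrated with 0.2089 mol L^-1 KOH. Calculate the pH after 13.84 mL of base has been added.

n(acid) = 0.1261 x 0.01774 = 0.002237 mol; n(KOH) added = 0.2089 x 0.01384 = 0.002891 mol.
Base is in excess by 0.002891 - 0.002237 = 0.0006542 mol in a total volume of 0.03158 L.
[OH^-] = 0.0006542/0.03158 = 0.02071 M, so pOH = 1.68 and pH = 14.00 - 1.68 = 12.32.

12.32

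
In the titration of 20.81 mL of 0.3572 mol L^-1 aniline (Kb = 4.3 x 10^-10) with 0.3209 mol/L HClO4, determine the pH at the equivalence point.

n(C6H5NH2) = 0.3572 x 0.02081 = 0.007433 mol; V(HClO4) at equivalence = 0.007433/0.3209 = 0.02316 L.
At equivalence the base is fully converted to C6H5NH3+; total volume = 0.04397 L, so [C6H5NH3+] = 0.007433/0.04397 = 0.1690 M.
Ka(C6H5NH3+) = Kw/Kb = 1.0e-14 / 4.3 x 10^-10 = 2.33e-5.
[H^+] = sqrt(Ka x [C6H5NH3+]) = sqrt(2.33e-5 x 0.1690) = 0.00198 M.
pH = -log(0.00198) = 2.70.

2.70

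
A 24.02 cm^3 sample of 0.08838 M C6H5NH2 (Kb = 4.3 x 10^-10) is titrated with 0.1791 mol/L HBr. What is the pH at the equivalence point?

n(C6H5NH2) = 0.08838 x 0.02402 = 0.002123 mol; V(HBr) at equivalence = 0.002123/0.1791 = 0.01185 L.
At equivalence the base is fully converted to C6H5NH3+; total volume = 0.03587 L, so [C6H5NH3+] = 0.002123/0.03587 = 0.05918 M.
Ka(C6H5NH3+) = Kw/Kb = 1.0e-14 / 4.3 x 10^-10 = 2.33e-5.
[H^+] = sqrt(Ka x [C6H5NH3+]) = sqrt(2.33e-5 x 0.05918) = 0.00117 M.
pH = -log(0.00117) = 2.93.

2.93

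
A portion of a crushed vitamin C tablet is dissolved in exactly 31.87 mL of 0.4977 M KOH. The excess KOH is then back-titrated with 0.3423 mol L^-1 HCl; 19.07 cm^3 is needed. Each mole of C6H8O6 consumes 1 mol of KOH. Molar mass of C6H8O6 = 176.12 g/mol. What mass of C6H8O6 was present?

1.64 g

Total n(KOH) added = 0.4977 x 0.03187 = 0.01586 mol.
n(HCl) used = 0.3423 x 0.01907 = 0.006528 mol, which equals the excess n(KOH).
So n(KOH) consumed by the sample = 0.01586 - 0.006528 = 0.009334 mol.
n(C6H8O6) = 0.009334 / 1 = 0.009334 mol.
mass = 0.009334 mol x 176.12 g/mol = 1.64 g.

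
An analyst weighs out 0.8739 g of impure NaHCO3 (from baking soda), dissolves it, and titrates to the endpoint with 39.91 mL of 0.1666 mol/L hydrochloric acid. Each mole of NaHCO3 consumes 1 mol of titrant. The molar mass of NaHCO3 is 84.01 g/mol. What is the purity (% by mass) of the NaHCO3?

n(HCl) = 0.1666 x 0.03991 = 0.006649 mol.
n(NaHCO3) = 0.006649 / 1 = 0.006649 mol.
mass of NaHCO3 = 0.006649 x 84.01 = 0.5586 g.
% purity = 0.5586 / 0.8739 x 100 = 63.9%.

63.9%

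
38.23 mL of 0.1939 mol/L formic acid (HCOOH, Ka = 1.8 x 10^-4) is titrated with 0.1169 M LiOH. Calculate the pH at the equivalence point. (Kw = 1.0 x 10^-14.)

n(HCOOH) = 0.1939 x 0.03823 = 0.007413 mol; V(LiOH) at equivalence = 0.007413/0.1169 = 0.06341 L.
At equivalence all the acid is converted to HCOO-; total volume = 0.03823 + 0.06341 = 0.1016 L, so [HCOO-] = 0.007413/0.1016 = 0.07293 M.
Kb = Kw/Ka = 1.0e-14 / 1.8 x 10^-4 = 5.56e-11.
[OH^-] = sqrt(Kb x [HCOO-]) = sqrt(5.56e-11 x 0.07293) = 2.01e-6 M.
pOH = 5.70, so pH = 14.00 - 5.70 = 8.30.

8.30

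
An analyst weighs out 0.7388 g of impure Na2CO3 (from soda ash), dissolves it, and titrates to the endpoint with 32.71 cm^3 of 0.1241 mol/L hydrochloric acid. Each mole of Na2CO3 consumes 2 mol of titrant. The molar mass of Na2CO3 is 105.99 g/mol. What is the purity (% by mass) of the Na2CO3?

29.1%

n(HCl) = 0.1241 x 0.03271 = 0.004059 mol.
n(Na2CO3) = 0.004059 / 2 = 0.002030 mol.
mass of Na2CO3 = 0.002030 x 105.99 = 0.2151 g.
% purity = 0.2151 / 0.7388 x 100 = 29.1%.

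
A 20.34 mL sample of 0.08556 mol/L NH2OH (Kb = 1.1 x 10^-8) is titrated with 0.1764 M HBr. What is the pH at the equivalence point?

3.64

n(NH2OH) = 0.08556 x 0.02034 = 0.001740 mol; V(HBr) at equivalence = 0.001740/0.1764 = 0.009866 L.
At equivalence the base is fully converted to NH3OH+; total volume = 0.03021 L, so [NH3OH+] = 0.001740/0.03021 = 0.05761 M.
Ka(NH3OH+) = Kw/Kb = 1.0e-14 / 1.1 x 10^-8 = 9.09e-7.
[H^+] = sqrt(Ka x [NH3OH+]) = sqrt(9.09e-7 x 0.05761) = 0.000229 M.
pH = -log(0.000229) = 3.64.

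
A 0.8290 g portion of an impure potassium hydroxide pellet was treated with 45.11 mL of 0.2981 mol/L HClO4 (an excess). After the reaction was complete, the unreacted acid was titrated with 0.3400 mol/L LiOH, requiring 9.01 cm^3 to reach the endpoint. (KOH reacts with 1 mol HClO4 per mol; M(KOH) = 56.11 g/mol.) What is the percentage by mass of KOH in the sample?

Total n(HClO4) added = 0.2981 x 0.04511 = 0.01345 mol.
n(LiOH) used = 0.3400 x 0.009010 = 0.003063 mol, which equals the excess n(HClO4).
So n(HClO4) consumed by the sample = 0.01345 - 0.003063 = 0.01038 mol.
n(KOH) = 0.01038 / 1 = 0.01038 mol.
mass KOH = 0.01038 x 56.11 = 0.5826 g, so %KOH = 0.5826/0.8290 x 100 = 70.3%.

70.3%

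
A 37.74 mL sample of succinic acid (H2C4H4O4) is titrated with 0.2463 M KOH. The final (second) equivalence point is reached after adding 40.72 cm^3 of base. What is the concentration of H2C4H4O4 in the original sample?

n(KOH) = 0.2463 x 0.04072 = 0.01003 mol.
At the final (second) equivalence point, 2 mol OH^- react per mol H2C4H4O4, so n(H2C4H4O4) = 0.01003 / 2 = 0.005015 mol.
[H2C4H4O4] = 0.005015 / 0.03774 L = 0.133 M.

0.133 M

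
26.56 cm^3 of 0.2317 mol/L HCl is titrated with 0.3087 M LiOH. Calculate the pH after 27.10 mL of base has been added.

n(acid) = 0.2317 x 0.02656 = 0.006154 mol; n(LiOH) added = 0.3087 x 0.02710 = 0.008366 mol.
Base is in excess by 0.008366 - 0.006154 = 0.002212 mol in a total volume of 0.05366 L.
[OH^-] = 0.002212/0.05366 = 0.04122 M, so pOH = 1.38 and pH = 14.00 - 1.38 = 12.62.

12.62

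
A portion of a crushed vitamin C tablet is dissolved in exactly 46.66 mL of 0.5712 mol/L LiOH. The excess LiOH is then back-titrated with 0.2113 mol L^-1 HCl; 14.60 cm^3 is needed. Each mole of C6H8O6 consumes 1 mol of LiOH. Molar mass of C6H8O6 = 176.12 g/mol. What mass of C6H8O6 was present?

4.15 g

Total n(LiOH) added = 0.5712 x 0.04666 = 0.02665 mol.
n(HCl) used = 0.2113 x 0.01460 = 0.003085 mol, which equals the excess n(LiOH).
So n(LiOH) consumed by the sample = 0.02665 - 0.003085 = 0.02357 mol.
n(C6H8O6) = 0.02357 / 1 = 0.02357 mol.
mass = 0.02357 mol x 176.12 g/mol = 4.15 g.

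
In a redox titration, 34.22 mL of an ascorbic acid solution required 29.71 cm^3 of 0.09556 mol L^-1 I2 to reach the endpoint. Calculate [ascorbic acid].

0.0830 M

n(I2) = 0.09556 x 0.02971 = 0.002839 mol.
From the balanced equation, 1 mol I2 reacts with 1 mol ascorbic acid, so n(ascorbic acid) = 0.002839 x 1/1 = 0.002839 mol.
[ascorbic acid] = 0.002839 / 0.03422 L = 0.0830 M.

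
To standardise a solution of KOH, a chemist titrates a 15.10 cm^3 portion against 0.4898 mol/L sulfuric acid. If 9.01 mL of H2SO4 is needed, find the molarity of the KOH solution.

0.585 M

n(H2SO4) delivered = 0.4898 x 0.009010 = 0.004413 mol.
The reaction is 2 KOH + 1 H2SO4, so n(KOH) = 0.004413 x 2/1 = 0.008826 mol.
[KOH] = 0.008826 mol / 0.01510 L = 0.585 M.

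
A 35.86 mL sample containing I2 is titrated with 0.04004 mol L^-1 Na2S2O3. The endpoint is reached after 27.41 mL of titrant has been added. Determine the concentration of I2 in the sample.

0.0153 M

n(Na2S2O3) = 0.04004 x 0.02741 = 0.001097 mol.
From the balanced equation, 2 mol Na2S2O3 reacts with 1 mol I2, so n(I2) = 0.001097 x 1/2 = 0.0005487 mol.
[I2] = 0.0005487 / 0.03586 L = 0.0153 M.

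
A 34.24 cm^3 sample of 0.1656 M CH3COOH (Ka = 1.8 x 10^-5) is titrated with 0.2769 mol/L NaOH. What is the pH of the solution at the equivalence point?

8.88

n(CH3COOH) = 0.1656 x 0.03424 = 0.005670 mol; V(NaOH) at equivalence = 0.005670/0.2769 = 0.02048 L.
At equivalence all the acid is converted to CH3COO-; total volume = 0.03424 + 0.02048 = 0.05472 L, so [CH3COO-] = 0.005670/0.05472 = 0.1036 M.
Kb = Kw/Ka = 1.0e-14 / 1.8 x 10^-5 = 5.56e-10.
[OH^-] = sqrt(Kb x [CH3COO-]) = sqrt(5.56e-10 x 0.1036) = 7.59e-6 M.
pOH = 5.12, so pH = 14.00 - 5.12 = 8.88.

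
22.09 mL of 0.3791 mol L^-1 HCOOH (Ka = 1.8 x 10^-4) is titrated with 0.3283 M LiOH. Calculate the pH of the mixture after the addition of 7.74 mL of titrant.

3.38

Initial n(HCOOH) = 0.3791 x 0.02209 = 0.008374 mol.
n(LiOH) added = 0.3283 x 0.007740 = 0.002541 mol, converting that many moles of HCOOH to HCOO-.
Remaining n(HCOOH) = 0.005833 mol; n(HCOO-) = 0.002541 mol.
By Henderson-Hasselbalch, pH = pKa + log([A^-]/[HA]) = 3.74 + log(0.002541/0.005833) = 3.74 + (-0.36) = 3.38.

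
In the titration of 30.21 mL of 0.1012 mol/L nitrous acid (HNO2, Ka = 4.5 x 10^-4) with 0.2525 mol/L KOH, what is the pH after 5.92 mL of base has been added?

3.33

Initial n(HNO2) = 0.1012 x 0.03021 = 0.003057 mol.
n(KOH) added = 0.2525 x 0.005920 = 0.001495 mol, converting that many moles of HNO2 to NO2-.
Remaining n(HNO2) = 0.001562 mol; n(NO2-) = 0.001495 mol.
By Henderson-Hasselbalch, pH = pKa + log([A^-]/[HA]) = 3.35 + log(0.001495/0.001562) = 3.35 + (-0.02) = 3.33.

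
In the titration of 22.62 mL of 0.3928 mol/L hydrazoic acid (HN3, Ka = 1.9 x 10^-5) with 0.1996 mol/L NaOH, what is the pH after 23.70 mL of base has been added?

Initial n(HN3) = 0.3928 x 0.02262 = 0.008885 mol.
n(NaOH) added = 0.1996 x 0.02370 = 0.004731 mol, converting that many moles of HN3 to N3-.
Remaining n(HN3) = 0.004155 mol; n(N3-) = 0.004731 mol.
By Henderson-Hasselbalch, pH = pKa + log([A^-]/[HA]) = 4.72 + log(0.004731/0.004155) = 4.72 + (+0.06) = 4.78.

4.78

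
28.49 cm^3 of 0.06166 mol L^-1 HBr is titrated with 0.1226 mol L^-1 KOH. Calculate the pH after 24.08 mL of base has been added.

n(acid) = 0.06166 x 0.02849 = 0.001757 mol; n(KOH) added = 0.1226 x 0.02408 = 0.002952 mol.
Base is in excess by 0.002952 - 0.001757 = 0.001196 mol in a total volume of 0.05257 L.
[OH^-] = 0.001196/0.05257 = 0.02274 M, so pOH = 1.64 and pH = 14.00 - 1.64 = 12.36.

12.36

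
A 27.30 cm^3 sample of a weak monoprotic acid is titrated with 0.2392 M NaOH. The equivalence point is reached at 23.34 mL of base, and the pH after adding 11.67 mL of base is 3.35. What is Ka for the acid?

11.67 mL is half of the equivalence volume, so this is the half-equivalence point where [HA] = [A^-].
At half-equivalence pH = pKa, so pKa = 3.35.
Ka = 10^(-3.35) = 4.5 x 10^-4.

4.5 x 10^-4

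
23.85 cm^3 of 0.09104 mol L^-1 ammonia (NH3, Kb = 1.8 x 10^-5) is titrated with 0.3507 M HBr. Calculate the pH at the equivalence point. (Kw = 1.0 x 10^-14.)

5.20

n(NH3) = 0.09104 x 0.02385 = 0.002171 mol; V(HBr) at equivalence = 0.002171/0.3507 = 0.006191 L.
At equivalence the base is fully converted to NH4+; total volume = 0.03004 L, so [NH4+] = 0.002171/0.03004 = 0.07228 M.
Ka(NH4+) = Kw/Kb = 1.0e-14 / 1.8 x 10^-5 = 5.56e-10.
[H^+] = sqrt(Ka x [NH4+]) = sqrt(5.56e-10 x 0.07228) = 6.34e-6 M.
pH = -log(6.34e-6) = 5.20.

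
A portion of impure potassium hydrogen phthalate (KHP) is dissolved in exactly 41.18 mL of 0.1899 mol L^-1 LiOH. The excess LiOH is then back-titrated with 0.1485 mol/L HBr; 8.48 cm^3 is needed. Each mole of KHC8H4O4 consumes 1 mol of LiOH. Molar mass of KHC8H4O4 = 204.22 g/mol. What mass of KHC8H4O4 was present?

1.34 g

Total n(LiOH) added = 0.1899 x 0.04118 = 0.007820 mol.
n(HBr) used = 0.1485 x 0.008480 = 0.001259 mol, which equals the excess n(LiOH).
So n(LiOH) consumed by the sample = 0.007820 - 0.001259 = 0.006561 mol.
n(KHC8H4O4) = 0.006561 / 1 = 0.006561 mol.
mass = 0.006561 mol x 204.22 g/mol = 1.34 g.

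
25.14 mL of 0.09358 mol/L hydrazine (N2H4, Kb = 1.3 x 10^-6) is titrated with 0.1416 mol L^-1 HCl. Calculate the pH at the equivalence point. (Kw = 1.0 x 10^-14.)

4.68

n(N2H4) = 0.09358 x 0.02514 = 0.002353 mol; V(HCl) at equivalence = 0.002353/0.1416 = 0.01661 L.
At equivalence the base is fully converted to N2H5+; total volume = 0.04175 L, so [N2H5+] = 0.002353/0.04175 = 0.05634 M.
Ka(N2H5+) = Kw/Kb = 1.0e-14 / 1.3 x 10^-6 = 7.69e-9.
[H^+] = sqrt(Ka x [N2H5+]) = sqrt(7.69e-9 x 0.05634) = 2.08e-5 M.
pH = -log(2.08e-5) = 4.68.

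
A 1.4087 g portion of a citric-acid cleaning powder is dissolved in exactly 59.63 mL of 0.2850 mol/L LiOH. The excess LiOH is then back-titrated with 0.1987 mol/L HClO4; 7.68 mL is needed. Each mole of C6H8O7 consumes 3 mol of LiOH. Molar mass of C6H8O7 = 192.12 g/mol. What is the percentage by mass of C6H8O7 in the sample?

70.3%

Total n(LiOH) added = 0.2850 x 0.05963 = 0.01699 mol.
n(HClO4) used = 0.1987 x 0.007680 = 0.001526 mol, which equals the excess n(LiOH).
So n(LiOH) consumed by the sample = 0.01699 - 0.001526 = 0.01547 mol.
n(C6H8O7) = 0.01547 / 3 = 0.005156 mol.
mass C6H8O7 = 0.005156 x 192.12 = 0.9906 g, so %C6H8O7 = 0.9906/1.4087 x 100 = 70.3%.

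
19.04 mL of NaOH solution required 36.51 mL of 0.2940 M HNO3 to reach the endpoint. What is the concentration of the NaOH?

n(HNO3) delivered = 0.2940 x 0.03651 = 0.01073 mol.
For a 1:1 reaction, n(NaOH) = 0.01073 mol.
[NaOH] = 0.01073 mol / 0.01904 L = 0.564 M.

0.564 M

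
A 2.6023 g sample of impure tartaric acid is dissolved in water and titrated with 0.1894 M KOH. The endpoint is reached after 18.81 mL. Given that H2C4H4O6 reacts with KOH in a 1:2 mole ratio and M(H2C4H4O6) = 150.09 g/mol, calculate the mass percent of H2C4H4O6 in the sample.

n(KOH) = 0.1894 x 0.01881 = 0.003563 mol.
n(H2C4H4O6) = 0.003563 / 2 = 0.001781 mol.
mass of H2C4H4O6 = 0.001781 x 150.09 = 0.2674 g.
% purity = 0.2674 / 2.6023 x 100 = 10.3%.

10.3%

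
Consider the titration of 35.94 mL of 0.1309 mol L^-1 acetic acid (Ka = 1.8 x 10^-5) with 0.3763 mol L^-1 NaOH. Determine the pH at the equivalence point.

8.87

n(CH3COOH) = 0.1309 x 0.03594 = 0.004705 mol; V(NaOH) at equivalence = 0.004705/0.3763 = 0.01250 L.
At equivalence all the acid is converted to CH3COO-; total volume = 0.03594 + 0.01250 = 0.04844 L, so [CH3COO-] = 0.004705/0.04844 = 0.09712 M.
Kb = Kw/Ka = 1.0e-14 / 1.8 x 10^-5 = 5.56e-10.
[OH^-] = sqrt(Kb x [CH3COO-]) = sqrt(5.56e-10 x 0.09712) = 7.35e-6 M.
pOH = 5.13, so pH = 14.00 - 5.13 = 8.87.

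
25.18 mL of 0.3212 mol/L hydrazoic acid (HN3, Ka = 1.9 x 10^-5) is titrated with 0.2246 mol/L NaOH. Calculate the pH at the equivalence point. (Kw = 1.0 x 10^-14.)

8.92

n(HN3) = 0.3212 x 0.02518 = 0.008088 mol; V(NaOH) at equivalence = 0.008088/0.2246 = 0.03601 L.
At equivalence all the acid is converted to N3-; total volume = 0.02518 + 0.03601 = 0.06119 L, so [N3-] = 0.008088/0.06119 = 0.1322 M.
Kb = Kw/Ka = 1.0e-14 / 1.9 x 10^-5 = 5.26e-10.
[OH^-] = sqrt(Kb x [N3-]) = sqrt(5.26e-10 x 0.1322) = 8.34e-6 M.
pOH = 5.08, so pH = 14.00 - 5.08 = 8.92.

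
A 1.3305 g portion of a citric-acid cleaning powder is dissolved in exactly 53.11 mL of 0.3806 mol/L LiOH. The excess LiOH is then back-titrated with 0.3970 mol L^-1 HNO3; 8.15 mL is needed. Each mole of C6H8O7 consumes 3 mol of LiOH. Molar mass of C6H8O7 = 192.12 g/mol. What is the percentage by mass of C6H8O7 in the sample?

81.7%

Total n(LiOH) added = 0.3806 x 0.05311 = 0.02021 mol.
n(HNO3) used = 0.3970 x 0.008150 = 0.003236 mol, which equals the excess n(LiOH).
So n(LiOH) consumed by the sample = 0.02021 - 0.003236 = 0.01698 mol.
n(C6H8O7) = 0.01698 / 3 = 0.005659 mol.
mass C6H8O7 = 0.005659 x 192.12 = 1.087 g, so %C6H8O7 = 1.087/1.3305 x 100 = 81.7%.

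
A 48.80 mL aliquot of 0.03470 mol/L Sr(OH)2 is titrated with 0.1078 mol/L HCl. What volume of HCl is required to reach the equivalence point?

31.4 mL

n(Sr(OH)2) = 0.03470 mol/L x 0.04880 L = 0.001693 mol.
The neutralisation is 1 Sr(OH)2 : 2 HCl, so n(HCl) = 0.001693 x 2/1 = 0.003387 mol.
V(HCl) = 0.003387 / 0.1078 = 0.03142 L = 31.4 mL.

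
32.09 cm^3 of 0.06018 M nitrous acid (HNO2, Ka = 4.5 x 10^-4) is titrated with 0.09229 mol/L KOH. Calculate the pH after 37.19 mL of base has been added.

12.34

n(acid) = 0.06018 x 0.03209 = 0.001931 mol; n(KOH) added = 0.09229 x 0.03719 = 0.003432 mol.
Base is in excess by 0.003432 - 0.001931 = 0.001501 mol in a total volume of 0.06928 L.
[OH^-] = 0.001501/0.06928 = 0.02167 M, so pOH = 1.66 and pH = 14.00 - 1.66 = 12.34.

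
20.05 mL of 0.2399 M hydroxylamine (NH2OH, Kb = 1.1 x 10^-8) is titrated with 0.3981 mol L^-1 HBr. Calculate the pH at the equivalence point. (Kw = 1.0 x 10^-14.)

n(NH2OH) = 0.2399 x 0.02005 = 0.004810 mol; V(HBr) at equivalence = 0.004810/0.3981 = 0.01208 L.
At equivalence the base is fully converted to NH3OH+; total volume = 0.03213 L, so [NH3OH+] = 0.004810/0.03213 = 0.1497 M.
Ka(NH3OH+) = Kw/Kb = 1.0e-14 / 1.1 x 10^-8 = 9.09e-7.
[H^+] = sqrt(Ka x [NH3OH+]) = sqrt(9.09e-7 x 0.1497) = 0.000369 M.
pH = -log(0.000369) = 3.43.

3.43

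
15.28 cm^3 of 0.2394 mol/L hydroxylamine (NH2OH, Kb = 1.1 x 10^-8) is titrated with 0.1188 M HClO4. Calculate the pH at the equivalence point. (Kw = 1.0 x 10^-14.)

3.57

n(NH2OH) = 0.2394 x 0.01528 = 0.003658 mol; V(HClO4) at equivalence = 0.003658/0.1188 = 0.03079 L.
At equivalence the base is fully converted to NH3OH+; total volume = 0.04607 L, so [NH3OH+] = 0.003658/0.04607 = 0.07940 M.
Ka(NH3OH+) = Kw/Kb = 1.0e-14 / 1.1 x 10^-8 = 9.09e-7.
[H^+] = sqrt(Ka x [NH3OH+]) = sqrt(9.09e-7 x 0.07940) = 0.000269 M.
pH = -log(0.000269) = 3.57.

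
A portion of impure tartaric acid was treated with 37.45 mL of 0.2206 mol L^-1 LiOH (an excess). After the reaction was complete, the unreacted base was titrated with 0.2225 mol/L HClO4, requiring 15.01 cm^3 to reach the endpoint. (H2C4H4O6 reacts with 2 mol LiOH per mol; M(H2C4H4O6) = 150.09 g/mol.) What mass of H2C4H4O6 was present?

0.369 g

Total n(LiOH) added = 0.2206 x 0.03745 = 0.008261 mol.
n(HClO4) used = 0.2225 x 0.01501 = 0.003340 mol, which equals the excess n(LiOH).
So n(LiOH) consumed by the sample = 0.008261 - 0.003340 = 0.004922 mol.
n(H2C4H4O6) = 0.004922 / 2 = 0.002461 mol.
mass = 0.002461 mol x 150.09 g/mol = 0.369 g.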